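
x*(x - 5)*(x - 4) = x^3 - 9*x^2 + 20*x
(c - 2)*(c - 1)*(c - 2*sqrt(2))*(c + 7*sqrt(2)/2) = c^4 - 3*c^3 + 3*sqrt(2)*c^3/2 - 12*c^2 - 9*sqrt(2)*c^2/2 + 3*sqrt(2)*c + 42*c - 28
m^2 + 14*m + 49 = (m + 7)^2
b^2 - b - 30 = (b - 6)*(b + 5)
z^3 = z^3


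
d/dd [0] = 0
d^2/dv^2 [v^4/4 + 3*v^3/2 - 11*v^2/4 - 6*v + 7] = 3*v^2 + 9*v - 11/2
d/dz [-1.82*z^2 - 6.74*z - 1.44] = -3.64*z - 6.74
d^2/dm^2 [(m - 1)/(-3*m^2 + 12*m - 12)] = 2*(-m - 1)/(3*(m^4 - 8*m^3 + 24*m^2 - 32*m + 16))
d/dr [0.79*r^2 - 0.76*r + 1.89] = 1.58*r - 0.76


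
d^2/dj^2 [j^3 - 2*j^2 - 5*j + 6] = 6*j - 4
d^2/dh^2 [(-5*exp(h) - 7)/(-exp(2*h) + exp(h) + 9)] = (5*exp(4*h) + 33*exp(3*h) + 249*exp(2*h) + 214*exp(h) + 342)*exp(h)/(exp(6*h) - 3*exp(5*h) - 24*exp(4*h) + 53*exp(3*h) + 216*exp(2*h) - 243*exp(h) - 729)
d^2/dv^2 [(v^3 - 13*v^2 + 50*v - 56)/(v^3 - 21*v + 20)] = 2*(-13*v^3 + 57*v^2 + 33*v + 139)/(v^6 + 12*v^5 + 33*v^4 - 56*v^3 - 165*v^2 + 300*v - 125)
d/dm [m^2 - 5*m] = 2*m - 5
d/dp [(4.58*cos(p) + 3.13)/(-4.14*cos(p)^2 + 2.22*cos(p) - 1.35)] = (-18.9612*cos(p)^2 - 25.9164*cos(p) + 13.1316)*sin(p)/(17.1396*cos(p)^4 - 18.3816*cos(p)^3 + 16.1064*cos(p)^2 - 5.994*cos(p) + 1.8225)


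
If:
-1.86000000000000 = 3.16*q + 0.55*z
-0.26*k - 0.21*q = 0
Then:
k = 0.140579357351509*z + 0.475413826679649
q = -0.174050632911392*z - 0.588607594936709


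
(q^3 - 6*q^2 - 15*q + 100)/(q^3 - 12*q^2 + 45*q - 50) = (q + 4)/(q - 2)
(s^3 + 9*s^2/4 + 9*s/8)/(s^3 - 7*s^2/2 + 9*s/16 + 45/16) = 2*s*(2*s + 3)/(4*s^2 - 17*s + 15)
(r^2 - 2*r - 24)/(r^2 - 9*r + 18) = (r + 4)/(r - 3)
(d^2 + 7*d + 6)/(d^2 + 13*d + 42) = (d + 1)/(d + 7)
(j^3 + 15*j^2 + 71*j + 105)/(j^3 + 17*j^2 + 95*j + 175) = (j + 3)/(j + 5)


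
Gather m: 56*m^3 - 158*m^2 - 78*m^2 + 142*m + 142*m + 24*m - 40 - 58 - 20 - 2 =56*m^3 - 236*m^2 + 308*m - 120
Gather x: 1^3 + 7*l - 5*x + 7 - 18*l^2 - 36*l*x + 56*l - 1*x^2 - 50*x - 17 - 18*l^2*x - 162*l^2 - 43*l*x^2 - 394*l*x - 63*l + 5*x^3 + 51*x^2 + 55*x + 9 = -180*l^2 + 5*x^3 + x^2*(50 - 43*l) + x*(-18*l^2 - 430*l)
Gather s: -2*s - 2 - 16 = -2*s - 18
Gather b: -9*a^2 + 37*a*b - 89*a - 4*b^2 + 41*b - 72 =-9*a^2 - 89*a - 4*b^2 + b*(37*a + 41) - 72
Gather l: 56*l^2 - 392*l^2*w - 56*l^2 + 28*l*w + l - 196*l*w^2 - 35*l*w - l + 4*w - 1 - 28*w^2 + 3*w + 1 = -392*l^2*w + l*(-196*w^2 - 7*w) - 28*w^2 + 7*w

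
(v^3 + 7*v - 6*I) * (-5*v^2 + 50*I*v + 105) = -5*v^5 + 50*I*v^4 + 70*v^3 + 380*I*v^2 + 1035*v - 630*I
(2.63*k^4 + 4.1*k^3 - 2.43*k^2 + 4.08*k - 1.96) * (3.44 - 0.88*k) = -2.3144*k^5 + 5.4392*k^4 + 16.2424*k^3 - 11.9496*k^2 + 15.76*k - 6.7424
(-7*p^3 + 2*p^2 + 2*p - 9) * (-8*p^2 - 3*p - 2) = 56*p^5 + 5*p^4 - 8*p^3 + 62*p^2 + 23*p + 18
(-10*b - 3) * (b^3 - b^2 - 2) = -10*b^4 + 7*b^3 + 3*b^2 + 20*b + 6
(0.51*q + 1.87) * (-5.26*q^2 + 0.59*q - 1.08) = -2.6826*q^3 - 9.5353*q^2 + 0.5525*q - 2.0196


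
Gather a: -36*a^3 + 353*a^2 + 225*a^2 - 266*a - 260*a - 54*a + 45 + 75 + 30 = -36*a^3 + 578*a^2 - 580*a + 150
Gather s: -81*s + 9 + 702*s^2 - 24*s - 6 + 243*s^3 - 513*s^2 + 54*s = 243*s^3 + 189*s^2 - 51*s + 3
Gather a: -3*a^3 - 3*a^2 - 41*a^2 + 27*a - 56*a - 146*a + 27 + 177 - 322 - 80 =-3*a^3 - 44*a^2 - 175*a - 198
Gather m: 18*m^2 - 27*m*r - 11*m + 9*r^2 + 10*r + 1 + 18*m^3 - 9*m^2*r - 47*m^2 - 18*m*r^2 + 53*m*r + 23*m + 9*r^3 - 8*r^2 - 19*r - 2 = 18*m^3 + m^2*(-9*r - 29) + m*(-18*r^2 + 26*r + 12) + 9*r^3 + r^2 - 9*r - 1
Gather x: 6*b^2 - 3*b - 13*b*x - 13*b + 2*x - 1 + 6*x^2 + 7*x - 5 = 6*b^2 - 16*b + 6*x^2 + x*(9 - 13*b) - 6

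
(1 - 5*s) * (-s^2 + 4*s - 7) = 5*s^3 - 21*s^2 + 39*s - 7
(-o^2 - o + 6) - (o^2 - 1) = -2*o^2 - o + 7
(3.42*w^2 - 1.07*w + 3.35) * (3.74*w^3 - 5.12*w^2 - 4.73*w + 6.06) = 12.7908*w^5 - 21.5122*w^4 + 1.8308*w^3 + 8.6343*w^2 - 22.3297*w + 20.301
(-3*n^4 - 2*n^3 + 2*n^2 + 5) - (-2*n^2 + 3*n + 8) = -3*n^4 - 2*n^3 + 4*n^2 - 3*n - 3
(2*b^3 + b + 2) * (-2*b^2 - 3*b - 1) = -4*b^5 - 6*b^4 - 4*b^3 - 7*b^2 - 7*b - 2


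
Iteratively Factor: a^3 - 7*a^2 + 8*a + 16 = (a + 1)*(a^2 - 8*a + 16) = (a - 4)*(a + 1)*(a - 4)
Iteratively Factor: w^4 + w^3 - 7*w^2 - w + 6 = (w + 1)*(w^3 - 7*w + 6) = (w + 1)*(w + 3)*(w^2 - 3*w + 2) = (w - 1)*(w + 1)*(w + 3)*(w - 2)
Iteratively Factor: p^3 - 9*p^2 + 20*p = (p - 4)*(p^2 - 5*p) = p*(p - 4)*(p - 5)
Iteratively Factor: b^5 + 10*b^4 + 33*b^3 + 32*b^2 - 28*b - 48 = (b + 2)*(b^4 + 8*b^3 + 17*b^2 - 2*b - 24) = (b + 2)*(b + 4)*(b^3 + 4*b^2 + b - 6) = (b + 2)*(b + 3)*(b + 4)*(b^2 + b - 2) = (b - 1)*(b + 2)*(b + 3)*(b + 4)*(b + 2)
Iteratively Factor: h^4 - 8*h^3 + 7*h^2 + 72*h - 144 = (h - 3)*(h^3 - 5*h^2 - 8*h + 48) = (h - 4)*(h - 3)*(h^2 - h - 12) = (h - 4)^2*(h - 3)*(h + 3)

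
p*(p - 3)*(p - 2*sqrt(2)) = p^3 - 3*p^2 - 2*sqrt(2)*p^2 + 6*sqrt(2)*p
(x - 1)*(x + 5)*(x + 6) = x^3 + 10*x^2 + 19*x - 30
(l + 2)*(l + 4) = l^2 + 6*l + 8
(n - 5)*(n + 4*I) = n^2 - 5*n + 4*I*n - 20*I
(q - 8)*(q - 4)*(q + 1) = q^3 - 11*q^2 + 20*q + 32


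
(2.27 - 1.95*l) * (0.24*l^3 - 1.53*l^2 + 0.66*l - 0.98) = -0.468*l^4 + 3.5283*l^3 - 4.7601*l^2 + 3.4092*l - 2.2246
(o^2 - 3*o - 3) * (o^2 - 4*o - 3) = o^4 - 7*o^3 + 6*o^2 + 21*o + 9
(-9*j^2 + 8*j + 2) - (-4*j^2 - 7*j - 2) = -5*j^2 + 15*j + 4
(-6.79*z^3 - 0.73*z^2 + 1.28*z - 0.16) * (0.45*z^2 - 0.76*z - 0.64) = -3.0555*z^5 + 4.8319*z^4 + 5.4764*z^3 - 0.5776*z^2 - 0.6976*z + 0.1024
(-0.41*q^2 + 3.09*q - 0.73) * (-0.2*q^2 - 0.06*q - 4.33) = 0.082*q^4 - 0.5934*q^3 + 1.7359*q^2 - 13.3359*q + 3.1609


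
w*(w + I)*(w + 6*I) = w^3 + 7*I*w^2 - 6*w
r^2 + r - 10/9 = (r - 2/3)*(r + 5/3)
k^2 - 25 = (k - 5)*(k + 5)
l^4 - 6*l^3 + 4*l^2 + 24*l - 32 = (l - 4)*(l - 2)^2*(l + 2)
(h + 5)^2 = h^2 + 10*h + 25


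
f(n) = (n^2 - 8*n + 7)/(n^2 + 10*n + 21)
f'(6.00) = 0.04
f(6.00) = -0.04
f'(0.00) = -0.54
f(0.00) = 0.33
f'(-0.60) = -1.05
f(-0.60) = 0.79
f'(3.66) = 0.02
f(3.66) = -0.13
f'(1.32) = -0.13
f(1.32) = -0.05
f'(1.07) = -0.17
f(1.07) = -0.01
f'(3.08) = 0.01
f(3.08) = -0.13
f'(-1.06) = -1.86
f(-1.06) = 1.44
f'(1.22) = -0.15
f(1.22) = -0.04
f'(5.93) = 0.04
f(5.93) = -0.05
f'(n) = (-2*n - 10)*(n^2 - 8*n + 7)/(n^2 + 10*n + 21)^2 + (2*n - 8)/(n^2 + 10*n + 21) = 2*(9*n^2 + 14*n - 119)/(n^4 + 20*n^3 + 142*n^2 + 420*n + 441)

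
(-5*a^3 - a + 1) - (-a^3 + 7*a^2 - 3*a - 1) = -4*a^3 - 7*a^2 + 2*a + 2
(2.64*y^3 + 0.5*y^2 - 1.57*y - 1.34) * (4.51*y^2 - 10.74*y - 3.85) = 11.9064*y^5 - 26.0986*y^4 - 22.6147*y^3 + 8.8934*y^2 + 20.4361*y + 5.159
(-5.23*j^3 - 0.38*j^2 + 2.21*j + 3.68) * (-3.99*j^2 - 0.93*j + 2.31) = 20.8677*j^5 + 6.3801*j^4 - 20.5458*j^3 - 17.6163*j^2 + 1.6827*j + 8.5008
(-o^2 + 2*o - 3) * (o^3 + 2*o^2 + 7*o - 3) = -o^5 - 6*o^3 + 11*o^2 - 27*o + 9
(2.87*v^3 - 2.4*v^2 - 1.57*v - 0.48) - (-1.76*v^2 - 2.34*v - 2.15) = 2.87*v^3 - 0.64*v^2 + 0.77*v + 1.67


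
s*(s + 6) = s^2 + 6*s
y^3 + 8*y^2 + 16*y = y*(y + 4)^2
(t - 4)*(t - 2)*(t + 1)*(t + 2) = t^4 - 3*t^3 - 8*t^2 + 12*t + 16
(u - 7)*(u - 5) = u^2 - 12*u + 35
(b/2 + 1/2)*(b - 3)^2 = b^3/2 - 5*b^2/2 + 3*b/2 + 9/2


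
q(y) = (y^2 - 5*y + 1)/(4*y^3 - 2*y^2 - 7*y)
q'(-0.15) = 5.71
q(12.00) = 0.01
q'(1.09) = 0.99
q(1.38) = 1.35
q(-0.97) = 5.40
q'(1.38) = 5.48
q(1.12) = 0.71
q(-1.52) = -1.36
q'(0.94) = 0.60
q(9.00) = 0.01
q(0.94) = 0.56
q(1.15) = 0.74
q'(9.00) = 0.00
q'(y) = (2*y - 5)/(4*y^3 - 2*y^2 - 7*y) + (-12*y^2 + 4*y + 7)*(y^2 - 5*y + 1)/(4*y^3 - 2*y^2 - 7*y)^2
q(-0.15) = 1.79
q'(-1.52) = -3.54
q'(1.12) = 1.12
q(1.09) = 0.68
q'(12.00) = 0.00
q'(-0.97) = -40.61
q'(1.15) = 1.27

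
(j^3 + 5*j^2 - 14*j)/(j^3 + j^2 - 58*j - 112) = j*(j - 2)/(j^2 - 6*j - 16)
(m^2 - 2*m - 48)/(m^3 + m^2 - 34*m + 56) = (m^2 - 2*m - 48)/(m^3 + m^2 - 34*m + 56)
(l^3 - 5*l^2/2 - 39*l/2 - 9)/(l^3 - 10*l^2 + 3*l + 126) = (l + 1/2)/(l - 7)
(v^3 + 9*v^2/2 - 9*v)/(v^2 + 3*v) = (v^2 + 9*v/2 - 9)/(v + 3)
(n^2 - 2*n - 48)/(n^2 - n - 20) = (-n^2 + 2*n + 48)/(-n^2 + n + 20)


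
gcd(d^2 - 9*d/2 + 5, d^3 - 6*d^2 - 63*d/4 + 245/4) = d - 5/2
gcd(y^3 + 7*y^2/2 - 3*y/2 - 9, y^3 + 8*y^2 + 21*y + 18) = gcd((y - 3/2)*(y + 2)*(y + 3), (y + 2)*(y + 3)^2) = y^2 + 5*y + 6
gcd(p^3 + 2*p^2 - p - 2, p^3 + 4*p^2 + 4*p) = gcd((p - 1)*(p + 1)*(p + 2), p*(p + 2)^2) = p + 2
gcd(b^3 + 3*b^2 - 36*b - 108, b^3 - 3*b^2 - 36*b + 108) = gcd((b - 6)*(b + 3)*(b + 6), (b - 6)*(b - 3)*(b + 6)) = b^2 - 36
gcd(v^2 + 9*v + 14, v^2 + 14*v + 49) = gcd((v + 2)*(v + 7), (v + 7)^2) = v + 7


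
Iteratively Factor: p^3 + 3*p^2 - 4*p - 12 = (p + 2)*(p^2 + p - 6) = (p + 2)*(p + 3)*(p - 2)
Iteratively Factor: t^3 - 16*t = (t - 4)*(t^2 + 4*t) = t*(t - 4)*(t + 4)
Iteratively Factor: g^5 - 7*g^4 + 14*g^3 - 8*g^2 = (g)*(g^4 - 7*g^3 + 14*g^2 - 8*g) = g^2*(g^3 - 7*g^2 + 14*g - 8) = g^2*(g - 1)*(g^2 - 6*g + 8) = g^2*(g - 2)*(g - 1)*(g - 4)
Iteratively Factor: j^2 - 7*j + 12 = (j - 4)*(j - 3)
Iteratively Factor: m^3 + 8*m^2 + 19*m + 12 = (m + 3)*(m^2 + 5*m + 4) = (m + 1)*(m + 3)*(m + 4)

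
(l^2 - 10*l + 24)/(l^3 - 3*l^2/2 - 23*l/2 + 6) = 2*(l - 6)/(2*l^2 + 5*l - 3)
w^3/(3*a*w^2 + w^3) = w/(3*a + w)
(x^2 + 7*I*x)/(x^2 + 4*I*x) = (x + 7*I)/(x + 4*I)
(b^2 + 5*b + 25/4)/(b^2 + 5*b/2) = (b + 5/2)/b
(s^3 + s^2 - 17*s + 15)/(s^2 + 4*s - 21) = (s^2 + 4*s - 5)/(s + 7)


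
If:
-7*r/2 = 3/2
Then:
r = -3/7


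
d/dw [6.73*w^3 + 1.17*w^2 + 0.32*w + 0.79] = 20.19*w^2 + 2.34*w + 0.32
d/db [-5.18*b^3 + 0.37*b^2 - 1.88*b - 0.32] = -15.54*b^2 + 0.74*b - 1.88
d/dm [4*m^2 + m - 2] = 8*m + 1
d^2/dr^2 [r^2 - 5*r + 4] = 2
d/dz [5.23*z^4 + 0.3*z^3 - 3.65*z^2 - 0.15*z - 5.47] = 20.92*z^3 + 0.9*z^2 - 7.3*z - 0.15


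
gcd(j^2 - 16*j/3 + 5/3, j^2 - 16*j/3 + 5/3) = j^2 - 16*j/3 + 5/3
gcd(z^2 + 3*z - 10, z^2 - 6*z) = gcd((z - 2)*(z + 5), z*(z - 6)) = 1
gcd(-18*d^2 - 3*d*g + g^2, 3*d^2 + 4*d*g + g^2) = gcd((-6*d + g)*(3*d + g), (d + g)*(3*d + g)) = 3*d + g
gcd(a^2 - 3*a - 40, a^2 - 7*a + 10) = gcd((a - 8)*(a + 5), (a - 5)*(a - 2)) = 1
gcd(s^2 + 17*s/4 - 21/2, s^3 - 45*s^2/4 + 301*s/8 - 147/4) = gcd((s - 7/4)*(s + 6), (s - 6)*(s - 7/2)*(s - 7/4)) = s - 7/4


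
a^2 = a^2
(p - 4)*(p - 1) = p^2 - 5*p + 4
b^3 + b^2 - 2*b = b*(b - 1)*(b + 2)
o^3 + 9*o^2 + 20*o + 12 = (o + 1)*(o + 2)*(o + 6)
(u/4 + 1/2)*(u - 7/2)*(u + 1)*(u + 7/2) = u^4/4 + 3*u^3/4 - 41*u^2/16 - 147*u/16 - 49/8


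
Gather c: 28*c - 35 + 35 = 28*c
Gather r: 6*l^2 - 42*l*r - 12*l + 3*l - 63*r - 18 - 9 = 6*l^2 - 9*l + r*(-42*l - 63) - 27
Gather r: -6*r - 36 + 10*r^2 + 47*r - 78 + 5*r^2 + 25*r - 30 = 15*r^2 + 66*r - 144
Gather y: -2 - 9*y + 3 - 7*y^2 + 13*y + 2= -7*y^2 + 4*y + 3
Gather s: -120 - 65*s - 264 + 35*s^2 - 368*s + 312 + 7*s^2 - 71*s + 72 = 42*s^2 - 504*s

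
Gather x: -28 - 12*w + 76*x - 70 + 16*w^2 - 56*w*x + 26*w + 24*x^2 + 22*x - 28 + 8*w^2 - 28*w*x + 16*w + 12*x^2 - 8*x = 24*w^2 + 30*w + 36*x^2 + x*(90 - 84*w) - 126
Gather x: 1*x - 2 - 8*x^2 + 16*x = -8*x^2 + 17*x - 2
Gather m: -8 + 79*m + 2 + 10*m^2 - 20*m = 10*m^2 + 59*m - 6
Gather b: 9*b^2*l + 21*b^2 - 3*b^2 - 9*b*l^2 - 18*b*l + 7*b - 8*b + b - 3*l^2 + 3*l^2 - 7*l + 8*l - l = b^2*(9*l + 18) + b*(-9*l^2 - 18*l)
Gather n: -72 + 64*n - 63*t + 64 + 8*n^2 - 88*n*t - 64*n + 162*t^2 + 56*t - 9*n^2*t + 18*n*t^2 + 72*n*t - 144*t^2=n^2*(8 - 9*t) + n*(18*t^2 - 16*t) + 18*t^2 - 7*t - 8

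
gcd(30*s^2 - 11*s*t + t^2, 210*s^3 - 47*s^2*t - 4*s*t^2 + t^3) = 30*s^2 - 11*s*t + t^2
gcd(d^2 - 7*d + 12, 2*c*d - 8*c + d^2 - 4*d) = d - 4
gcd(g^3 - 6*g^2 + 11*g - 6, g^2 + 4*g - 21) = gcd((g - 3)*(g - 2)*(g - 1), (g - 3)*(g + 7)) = g - 3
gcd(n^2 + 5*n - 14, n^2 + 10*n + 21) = n + 7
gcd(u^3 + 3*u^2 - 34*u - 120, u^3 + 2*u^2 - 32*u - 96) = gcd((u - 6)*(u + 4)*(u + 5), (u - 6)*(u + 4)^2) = u^2 - 2*u - 24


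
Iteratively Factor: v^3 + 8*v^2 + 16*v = (v + 4)*(v^2 + 4*v) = v*(v + 4)*(v + 4)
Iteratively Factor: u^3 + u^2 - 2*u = (u)*(u^2 + u - 2) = u*(u + 2)*(u - 1)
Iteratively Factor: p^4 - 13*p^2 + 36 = (p - 2)*(p^3 + 2*p^2 - 9*p - 18) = (p - 2)*(p + 3)*(p^2 - p - 6) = (p - 2)*(p + 2)*(p + 3)*(p - 3)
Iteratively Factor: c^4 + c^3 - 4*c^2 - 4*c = (c - 2)*(c^3 + 3*c^2 + 2*c) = (c - 2)*(c + 1)*(c^2 + 2*c) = (c - 2)*(c + 1)*(c + 2)*(c)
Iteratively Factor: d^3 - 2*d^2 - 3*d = (d + 1)*(d^2 - 3*d) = (d - 3)*(d + 1)*(d)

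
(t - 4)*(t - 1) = t^2 - 5*t + 4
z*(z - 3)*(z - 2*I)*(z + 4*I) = z^4 - 3*z^3 + 2*I*z^3 + 8*z^2 - 6*I*z^2 - 24*z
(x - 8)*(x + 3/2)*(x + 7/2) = x^3 - 3*x^2 - 139*x/4 - 42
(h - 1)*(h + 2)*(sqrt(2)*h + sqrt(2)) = sqrt(2)*h^3 + 2*sqrt(2)*h^2 - sqrt(2)*h - 2*sqrt(2)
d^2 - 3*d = d*(d - 3)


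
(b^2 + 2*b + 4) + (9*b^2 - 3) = 10*b^2 + 2*b + 1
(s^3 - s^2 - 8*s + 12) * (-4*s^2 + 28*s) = -4*s^5 + 32*s^4 + 4*s^3 - 272*s^2 + 336*s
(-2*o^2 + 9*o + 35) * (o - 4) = -2*o^3 + 17*o^2 - o - 140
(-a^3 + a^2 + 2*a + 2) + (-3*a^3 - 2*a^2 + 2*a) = -4*a^3 - a^2 + 4*a + 2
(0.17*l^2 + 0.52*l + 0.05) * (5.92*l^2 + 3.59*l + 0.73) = 1.0064*l^4 + 3.6887*l^3 + 2.2869*l^2 + 0.5591*l + 0.0365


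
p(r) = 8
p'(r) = 0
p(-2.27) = 8.00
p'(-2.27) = 0.00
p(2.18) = 8.00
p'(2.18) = 0.00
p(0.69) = 8.00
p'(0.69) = 0.00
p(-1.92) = 8.00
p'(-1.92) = 0.00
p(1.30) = 8.00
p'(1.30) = 0.00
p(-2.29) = 8.00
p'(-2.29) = 0.00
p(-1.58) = 8.00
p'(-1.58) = 0.00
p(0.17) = 8.00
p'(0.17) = 0.00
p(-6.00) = 8.00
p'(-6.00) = 0.00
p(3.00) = 8.00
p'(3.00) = 0.00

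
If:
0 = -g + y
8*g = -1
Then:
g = -1/8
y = -1/8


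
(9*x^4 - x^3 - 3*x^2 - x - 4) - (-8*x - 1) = 9*x^4 - x^3 - 3*x^2 + 7*x - 3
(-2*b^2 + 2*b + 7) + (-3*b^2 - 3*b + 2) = -5*b^2 - b + 9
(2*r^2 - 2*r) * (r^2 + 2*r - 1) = 2*r^4 + 2*r^3 - 6*r^2 + 2*r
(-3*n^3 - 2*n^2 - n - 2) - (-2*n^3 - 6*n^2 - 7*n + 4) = -n^3 + 4*n^2 + 6*n - 6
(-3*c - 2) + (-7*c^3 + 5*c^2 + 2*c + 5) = -7*c^3 + 5*c^2 - c + 3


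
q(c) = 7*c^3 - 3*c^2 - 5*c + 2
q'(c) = 21*c^2 - 6*c - 5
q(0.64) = -0.59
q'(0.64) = -0.24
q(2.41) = 70.51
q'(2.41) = 102.51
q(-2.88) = -175.70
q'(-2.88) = 186.46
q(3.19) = 182.75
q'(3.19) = 189.56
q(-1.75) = -35.95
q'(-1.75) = 69.81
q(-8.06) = -3817.84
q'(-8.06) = 1407.60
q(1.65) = 17.03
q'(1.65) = 42.27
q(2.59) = 90.54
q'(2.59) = 120.33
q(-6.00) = -1588.00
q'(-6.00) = 787.00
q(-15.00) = -24223.00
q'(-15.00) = 4810.00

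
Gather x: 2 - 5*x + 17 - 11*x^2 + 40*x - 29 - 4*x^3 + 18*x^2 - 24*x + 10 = -4*x^3 + 7*x^2 + 11*x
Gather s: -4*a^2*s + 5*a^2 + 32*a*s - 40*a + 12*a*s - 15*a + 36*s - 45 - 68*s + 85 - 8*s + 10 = 5*a^2 - 55*a + s*(-4*a^2 + 44*a - 40) + 50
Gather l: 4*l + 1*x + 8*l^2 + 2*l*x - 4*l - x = 8*l^2 + 2*l*x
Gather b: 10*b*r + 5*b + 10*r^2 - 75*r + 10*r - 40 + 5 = b*(10*r + 5) + 10*r^2 - 65*r - 35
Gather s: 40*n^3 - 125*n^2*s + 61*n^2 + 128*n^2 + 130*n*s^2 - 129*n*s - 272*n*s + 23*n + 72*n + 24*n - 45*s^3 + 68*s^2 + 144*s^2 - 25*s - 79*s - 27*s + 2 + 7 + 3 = 40*n^3 + 189*n^2 + 119*n - 45*s^3 + s^2*(130*n + 212) + s*(-125*n^2 - 401*n - 131) + 12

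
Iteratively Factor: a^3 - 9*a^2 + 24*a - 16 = (a - 4)*(a^2 - 5*a + 4) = (a - 4)^2*(a - 1)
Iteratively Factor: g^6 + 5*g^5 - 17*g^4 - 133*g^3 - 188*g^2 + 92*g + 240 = (g + 2)*(g^5 + 3*g^4 - 23*g^3 - 87*g^2 - 14*g + 120) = (g + 2)*(g + 4)*(g^4 - g^3 - 19*g^2 - 11*g + 30) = (g - 5)*(g + 2)*(g + 4)*(g^3 + 4*g^2 + g - 6) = (g - 5)*(g - 1)*(g + 2)*(g + 4)*(g^2 + 5*g + 6) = (g - 5)*(g - 1)*(g + 2)*(g + 3)*(g + 4)*(g + 2)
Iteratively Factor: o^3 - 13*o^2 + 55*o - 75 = (o - 3)*(o^2 - 10*o + 25) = (o - 5)*(o - 3)*(o - 5)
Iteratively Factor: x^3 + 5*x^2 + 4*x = (x + 1)*(x^2 + 4*x) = (x + 1)*(x + 4)*(x)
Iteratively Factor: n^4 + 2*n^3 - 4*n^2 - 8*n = (n - 2)*(n^3 + 4*n^2 + 4*n) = (n - 2)*(n + 2)*(n^2 + 2*n) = (n - 2)*(n + 2)^2*(n)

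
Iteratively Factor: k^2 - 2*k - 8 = (k + 2)*(k - 4)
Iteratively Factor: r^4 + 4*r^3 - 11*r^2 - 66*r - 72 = (r + 3)*(r^3 + r^2 - 14*r - 24) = (r + 3)^2*(r^2 - 2*r - 8) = (r - 4)*(r + 3)^2*(r + 2)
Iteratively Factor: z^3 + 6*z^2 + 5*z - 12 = (z + 3)*(z^2 + 3*z - 4) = (z - 1)*(z + 3)*(z + 4)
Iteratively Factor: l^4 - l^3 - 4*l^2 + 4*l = (l + 2)*(l^3 - 3*l^2 + 2*l) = (l - 2)*(l + 2)*(l^2 - l) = (l - 2)*(l - 1)*(l + 2)*(l)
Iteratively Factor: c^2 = (c)*(c)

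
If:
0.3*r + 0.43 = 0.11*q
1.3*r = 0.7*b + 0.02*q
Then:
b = 1.77922077922078*r - 0.111688311688312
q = 2.72727272727273*r + 3.90909090909091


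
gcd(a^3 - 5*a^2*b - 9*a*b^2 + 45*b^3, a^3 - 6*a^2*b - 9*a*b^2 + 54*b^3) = a^2 - 9*b^2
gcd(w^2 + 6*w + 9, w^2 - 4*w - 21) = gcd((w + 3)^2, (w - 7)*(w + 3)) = w + 3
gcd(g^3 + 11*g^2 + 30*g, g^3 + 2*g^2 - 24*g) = g^2 + 6*g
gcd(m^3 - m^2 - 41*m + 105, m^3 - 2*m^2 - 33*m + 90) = m^2 - 8*m + 15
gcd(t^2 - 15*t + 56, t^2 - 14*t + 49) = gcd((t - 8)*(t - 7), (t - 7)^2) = t - 7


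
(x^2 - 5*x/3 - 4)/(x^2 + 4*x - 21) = (x + 4/3)/(x + 7)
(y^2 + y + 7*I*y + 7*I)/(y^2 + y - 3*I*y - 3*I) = (y + 7*I)/(y - 3*I)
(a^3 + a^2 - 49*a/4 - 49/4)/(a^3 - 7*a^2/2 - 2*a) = (-4*a^3 - 4*a^2 + 49*a + 49)/(2*a*(-2*a^2 + 7*a + 4))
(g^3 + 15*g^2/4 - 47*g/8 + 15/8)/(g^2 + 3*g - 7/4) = (4*g^2 + 17*g - 15)/(2*(2*g + 7))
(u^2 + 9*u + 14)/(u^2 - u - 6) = (u + 7)/(u - 3)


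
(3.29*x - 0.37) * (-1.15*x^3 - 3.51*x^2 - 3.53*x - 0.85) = -3.7835*x^4 - 11.1224*x^3 - 10.315*x^2 - 1.4904*x + 0.3145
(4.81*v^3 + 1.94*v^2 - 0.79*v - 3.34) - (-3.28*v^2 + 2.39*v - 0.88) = 4.81*v^3 + 5.22*v^2 - 3.18*v - 2.46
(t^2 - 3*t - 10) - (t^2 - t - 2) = -2*t - 8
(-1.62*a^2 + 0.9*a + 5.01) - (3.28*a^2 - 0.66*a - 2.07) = -4.9*a^2 + 1.56*a + 7.08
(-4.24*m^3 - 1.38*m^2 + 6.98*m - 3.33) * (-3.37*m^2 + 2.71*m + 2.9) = 14.2888*m^5 - 6.8398*m^4 - 39.5584*m^3 + 26.1359*m^2 + 11.2177*m - 9.657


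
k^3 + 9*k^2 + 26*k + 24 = (k + 2)*(k + 3)*(k + 4)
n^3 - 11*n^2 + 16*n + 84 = (n - 7)*(n - 6)*(n + 2)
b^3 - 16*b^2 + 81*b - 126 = (b - 7)*(b - 6)*(b - 3)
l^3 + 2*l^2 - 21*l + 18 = (l - 3)*(l - 1)*(l + 6)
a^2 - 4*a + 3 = (a - 3)*(a - 1)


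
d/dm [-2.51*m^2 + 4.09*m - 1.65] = 4.09 - 5.02*m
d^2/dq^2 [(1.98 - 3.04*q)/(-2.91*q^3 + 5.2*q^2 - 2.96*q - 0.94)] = (154.458144*q^5 - 477.209736*q^4 + 591.414272*q^3 - 523.35216*q^2 + 304.510632*q - 70.969408)/(24.642171*q^9 - 132.10236*q^8 + 311.255928*q^7 - 385.472278*q^6 + 231.259488*q^5 - 11.847456*q^4 - 53.162716*q^3 + 10.923552*q^2 + 7.846368*q + 0.830584)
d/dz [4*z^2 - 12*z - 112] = 8*z - 12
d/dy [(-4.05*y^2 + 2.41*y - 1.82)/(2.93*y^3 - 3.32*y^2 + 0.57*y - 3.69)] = (11.8665*y^4 - 14.1226*y^3 + 21.6905*y^2 + 17.8042*y - 7.8555)/(8.5849*y^6 - 19.4552*y^5 + 14.3626*y^4 - 25.4082*y^3 + 24.8265*y^2 - 4.2066*y + 13.6161)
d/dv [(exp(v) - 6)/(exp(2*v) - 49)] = (-2*(exp(v) - 6)*exp(v) + exp(2*v) - 49)*exp(v)/(exp(2*v) - 49)^2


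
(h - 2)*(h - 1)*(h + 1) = h^3 - 2*h^2 - h + 2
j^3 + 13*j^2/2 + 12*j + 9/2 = (j + 1/2)*(j + 3)^2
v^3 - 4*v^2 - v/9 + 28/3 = (v - 3)*(v - 7/3)*(v + 4/3)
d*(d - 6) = d^2 - 6*d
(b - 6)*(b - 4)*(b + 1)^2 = b^4 - 8*b^3 + 5*b^2 + 38*b + 24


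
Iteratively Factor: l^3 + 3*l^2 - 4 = (l + 2)*(l^2 + l - 2) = (l + 2)^2*(l - 1)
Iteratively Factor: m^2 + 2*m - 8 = (m - 2)*(m + 4)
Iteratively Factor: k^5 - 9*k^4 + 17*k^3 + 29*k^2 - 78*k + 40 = (k - 4)*(k^4 - 5*k^3 - 3*k^2 + 17*k - 10) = (k - 4)*(k - 1)*(k^3 - 4*k^2 - 7*k + 10) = (k - 5)*(k - 4)*(k - 1)*(k^2 + k - 2) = (k - 5)*(k - 4)*(k - 1)*(k + 2)*(k - 1)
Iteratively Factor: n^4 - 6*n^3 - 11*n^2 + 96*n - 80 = (n - 4)*(n^3 - 2*n^2 - 19*n + 20) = (n - 4)*(n + 4)*(n^2 - 6*n + 5) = (n - 5)*(n - 4)*(n + 4)*(n - 1)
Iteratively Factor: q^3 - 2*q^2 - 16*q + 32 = (q - 4)*(q^2 + 2*q - 8) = (q - 4)*(q + 4)*(q - 2)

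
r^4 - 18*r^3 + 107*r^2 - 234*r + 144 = (r - 8)*(r - 6)*(r - 3)*(r - 1)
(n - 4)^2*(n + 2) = n^3 - 6*n^2 + 32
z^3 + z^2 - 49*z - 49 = (z - 7)*(z + 1)*(z + 7)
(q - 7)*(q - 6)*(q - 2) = q^3 - 15*q^2 + 68*q - 84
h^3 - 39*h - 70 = (h - 7)*(h + 2)*(h + 5)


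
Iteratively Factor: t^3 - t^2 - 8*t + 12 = (t - 2)*(t^2 + t - 6) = (t - 2)^2*(t + 3)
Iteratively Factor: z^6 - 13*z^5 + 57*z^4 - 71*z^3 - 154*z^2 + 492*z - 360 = (z - 5)*(z^5 - 8*z^4 + 17*z^3 + 14*z^2 - 84*z + 72) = (z - 5)*(z - 3)*(z^4 - 5*z^3 + 2*z^2 + 20*z - 24) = (z - 5)*(z - 3)^2*(z^3 - 2*z^2 - 4*z + 8) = (z - 5)*(z - 3)^2*(z + 2)*(z^2 - 4*z + 4) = (z - 5)*(z - 3)^2*(z - 2)*(z + 2)*(z - 2)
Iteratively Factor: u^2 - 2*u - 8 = (u - 4)*(u + 2)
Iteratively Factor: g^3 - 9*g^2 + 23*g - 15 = (g - 5)*(g^2 - 4*g + 3) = (g - 5)*(g - 1)*(g - 3)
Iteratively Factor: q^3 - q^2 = (q)*(q^2 - q) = q*(q - 1)*(q)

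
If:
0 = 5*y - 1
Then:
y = 1/5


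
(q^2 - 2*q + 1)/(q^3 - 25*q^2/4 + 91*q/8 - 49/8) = 8*(q - 1)/(8*q^2 - 42*q + 49)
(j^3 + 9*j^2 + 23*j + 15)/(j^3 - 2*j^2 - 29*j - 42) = (j^2 + 6*j + 5)/(j^2 - 5*j - 14)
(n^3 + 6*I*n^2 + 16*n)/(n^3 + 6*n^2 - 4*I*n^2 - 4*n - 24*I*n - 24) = n*(n + 8*I)/(n^2 + 2*n*(3 - I) - 12*I)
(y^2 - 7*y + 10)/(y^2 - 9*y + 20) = (y - 2)/(y - 4)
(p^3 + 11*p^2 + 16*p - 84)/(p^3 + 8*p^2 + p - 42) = (p + 6)/(p + 3)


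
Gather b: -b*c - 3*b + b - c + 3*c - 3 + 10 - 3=b*(-c - 2) + 2*c + 4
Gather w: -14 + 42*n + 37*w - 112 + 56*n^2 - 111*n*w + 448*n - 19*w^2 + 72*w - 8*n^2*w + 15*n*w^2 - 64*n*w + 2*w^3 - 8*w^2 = 56*n^2 + 490*n + 2*w^3 + w^2*(15*n - 27) + w*(-8*n^2 - 175*n + 109) - 126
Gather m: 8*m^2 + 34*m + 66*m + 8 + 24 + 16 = 8*m^2 + 100*m + 48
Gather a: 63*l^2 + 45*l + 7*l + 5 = 63*l^2 + 52*l + 5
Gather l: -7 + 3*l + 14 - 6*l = 7 - 3*l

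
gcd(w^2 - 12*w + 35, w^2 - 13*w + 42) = w - 7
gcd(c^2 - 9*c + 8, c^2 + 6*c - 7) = c - 1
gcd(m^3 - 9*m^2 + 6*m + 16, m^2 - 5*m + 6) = m - 2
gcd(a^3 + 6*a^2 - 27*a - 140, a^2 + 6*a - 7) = a + 7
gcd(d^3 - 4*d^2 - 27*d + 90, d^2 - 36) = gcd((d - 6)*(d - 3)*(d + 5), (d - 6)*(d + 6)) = d - 6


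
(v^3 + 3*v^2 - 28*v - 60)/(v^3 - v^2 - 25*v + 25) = (v^2 + 8*v + 12)/(v^2 + 4*v - 5)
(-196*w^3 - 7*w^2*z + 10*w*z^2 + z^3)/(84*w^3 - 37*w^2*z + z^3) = (7*w + z)/(-3*w + z)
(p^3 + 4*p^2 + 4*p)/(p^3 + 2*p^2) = (p + 2)/p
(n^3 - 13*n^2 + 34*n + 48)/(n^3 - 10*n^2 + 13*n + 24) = (n - 6)/(n - 3)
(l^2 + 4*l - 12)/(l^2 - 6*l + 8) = (l + 6)/(l - 4)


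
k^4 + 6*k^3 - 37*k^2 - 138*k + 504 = (k - 4)*(k - 3)*(k + 6)*(k + 7)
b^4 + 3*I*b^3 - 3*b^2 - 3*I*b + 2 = (b - 1)*(b + 1)*(b + I)*(b + 2*I)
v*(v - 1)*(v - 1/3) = v^3 - 4*v^2/3 + v/3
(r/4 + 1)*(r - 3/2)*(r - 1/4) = r^3/4 + 9*r^2/16 - 53*r/32 + 3/8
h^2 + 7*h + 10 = (h + 2)*(h + 5)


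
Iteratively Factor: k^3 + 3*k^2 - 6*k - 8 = (k - 2)*(k^2 + 5*k + 4) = (k - 2)*(k + 1)*(k + 4)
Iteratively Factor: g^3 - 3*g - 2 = (g - 2)*(g^2 + 2*g + 1) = (g - 2)*(g + 1)*(g + 1)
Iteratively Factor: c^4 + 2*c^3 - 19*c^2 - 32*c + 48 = (c - 4)*(c^3 + 6*c^2 + 5*c - 12) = (c - 4)*(c - 1)*(c^2 + 7*c + 12) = (c - 4)*(c - 1)*(c + 4)*(c + 3)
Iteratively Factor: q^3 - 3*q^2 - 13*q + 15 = (q - 5)*(q^2 + 2*q - 3) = (q - 5)*(q + 3)*(q - 1)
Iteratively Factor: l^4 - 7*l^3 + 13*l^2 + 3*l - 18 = (l - 3)*(l^3 - 4*l^2 + l + 6) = (l - 3)*(l + 1)*(l^2 - 5*l + 6) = (l - 3)^2*(l + 1)*(l - 2)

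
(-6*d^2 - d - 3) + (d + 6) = 3 - 6*d^2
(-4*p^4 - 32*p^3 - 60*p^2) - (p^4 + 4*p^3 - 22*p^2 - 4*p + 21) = -5*p^4 - 36*p^3 - 38*p^2 + 4*p - 21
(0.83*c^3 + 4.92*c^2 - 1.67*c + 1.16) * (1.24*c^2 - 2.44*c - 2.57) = 1.0292*c^5 + 4.0756*c^4 - 16.2087*c^3 - 7.1312*c^2 + 1.4615*c - 2.9812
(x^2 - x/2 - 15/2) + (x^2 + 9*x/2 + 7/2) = 2*x^2 + 4*x - 4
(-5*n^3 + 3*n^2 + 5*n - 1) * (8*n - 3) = -40*n^4 + 39*n^3 + 31*n^2 - 23*n + 3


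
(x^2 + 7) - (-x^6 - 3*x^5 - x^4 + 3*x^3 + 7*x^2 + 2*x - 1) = x^6 + 3*x^5 + x^4 - 3*x^3 - 6*x^2 - 2*x + 8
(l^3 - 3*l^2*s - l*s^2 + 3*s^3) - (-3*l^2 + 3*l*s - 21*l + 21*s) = l^3 - 3*l^2*s + 3*l^2 - l*s^2 - 3*l*s + 21*l + 3*s^3 - 21*s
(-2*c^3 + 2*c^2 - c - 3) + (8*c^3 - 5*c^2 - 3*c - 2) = 6*c^3 - 3*c^2 - 4*c - 5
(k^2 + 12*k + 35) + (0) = k^2 + 12*k + 35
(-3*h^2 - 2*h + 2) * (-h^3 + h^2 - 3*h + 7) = 3*h^5 - h^4 + 5*h^3 - 13*h^2 - 20*h + 14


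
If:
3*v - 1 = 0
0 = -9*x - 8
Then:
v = 1/3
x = -8/9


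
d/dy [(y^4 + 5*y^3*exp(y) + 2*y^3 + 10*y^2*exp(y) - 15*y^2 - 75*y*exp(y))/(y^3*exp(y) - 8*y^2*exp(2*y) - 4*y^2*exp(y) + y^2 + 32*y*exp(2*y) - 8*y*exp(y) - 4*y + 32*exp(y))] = (-y*(y^3 + 5*y^2*exp(y) + 2*y^2 + 10*y*exp(y) - 15*y - 75*exp(y))*(y^3*exp(y) - 16*y^2*exp(2*y) - y^2*exp(y) + 48*y*exp(2*y) - 16*y*exp(y) + 2*y + 32*exp(2*y) + 24*exp(y) - 4) + (5*y^3*exp(y) + 4*y^3 + 25*y^2*exp(y) + 6*y^2 - 55*y*exp(y) - 30*y - 75*exp(y))*(y^3*exp(y) - 8*y^2*exp(2*y) - 4*y^2*exp(y) + y^2 + 32*y*exp(2*y) - 8*y*exp(y) - 4*y + 32*exp(y)))/(y^3*exp(y) - 8*y^2*exp(2*y) - 4*y^2*exp(y) + y^2 + 32*y*exp(2*y) - 8*y*exp(y) - 4*y + 32*exp(y))^2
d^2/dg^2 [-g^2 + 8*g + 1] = -2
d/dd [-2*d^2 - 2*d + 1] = -4*d - 2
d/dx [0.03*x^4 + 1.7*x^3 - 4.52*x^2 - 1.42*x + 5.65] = 0.12*x^3 + 5.1*x^2 - 9.04*x - 1.42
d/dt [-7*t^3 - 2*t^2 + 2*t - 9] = -21*t^2 - 4*t + 2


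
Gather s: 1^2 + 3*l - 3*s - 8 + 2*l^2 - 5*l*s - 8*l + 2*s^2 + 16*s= 2*l^2 - 5*l + 2*s^2 + s*(13 - 5*l) - 7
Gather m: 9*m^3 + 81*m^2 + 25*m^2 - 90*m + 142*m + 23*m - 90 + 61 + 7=9*m^3 + 106*m^2 + 75*m - 22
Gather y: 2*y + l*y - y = y*(l + 1)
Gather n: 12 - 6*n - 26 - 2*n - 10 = -8*n - 24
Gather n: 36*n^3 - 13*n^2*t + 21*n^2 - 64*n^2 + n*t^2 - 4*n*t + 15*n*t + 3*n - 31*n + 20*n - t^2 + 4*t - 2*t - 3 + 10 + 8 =36*n^3 + n^2*(-13*t - 43) + n*(t^2 + 11*t - 8) - t^2 + 2*t + 15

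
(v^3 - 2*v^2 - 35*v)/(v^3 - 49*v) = (v + 5)/(v + 7)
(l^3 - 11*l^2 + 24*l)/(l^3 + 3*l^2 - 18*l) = (l - 8)/(l + 6)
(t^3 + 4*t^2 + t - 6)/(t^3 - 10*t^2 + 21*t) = (t^3 + 4*t^2 + t - 6)/(t*(t^2 - 10*t + 21))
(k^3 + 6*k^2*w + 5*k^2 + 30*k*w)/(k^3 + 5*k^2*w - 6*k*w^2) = (-k - 5)/(-k + w)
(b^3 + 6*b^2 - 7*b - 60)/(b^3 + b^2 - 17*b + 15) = (b + 4)/(b - 1)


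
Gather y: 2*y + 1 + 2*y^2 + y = 2*y^2 + 3*y + 1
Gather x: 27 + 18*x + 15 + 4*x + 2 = 22*x + 44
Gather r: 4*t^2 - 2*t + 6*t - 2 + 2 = 4*t^2 + 4*t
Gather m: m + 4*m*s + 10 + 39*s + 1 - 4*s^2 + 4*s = m*(4*s + 1) - 4*s^2 + 43*s + 11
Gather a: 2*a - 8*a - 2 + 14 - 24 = -6*a - 12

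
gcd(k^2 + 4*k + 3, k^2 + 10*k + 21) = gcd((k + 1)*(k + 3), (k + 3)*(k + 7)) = k + 3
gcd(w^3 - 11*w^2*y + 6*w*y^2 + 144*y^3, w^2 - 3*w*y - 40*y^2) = -w + 8*y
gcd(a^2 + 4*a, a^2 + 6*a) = a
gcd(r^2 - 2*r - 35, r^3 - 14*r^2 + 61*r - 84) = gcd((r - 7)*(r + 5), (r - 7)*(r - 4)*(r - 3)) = r - 7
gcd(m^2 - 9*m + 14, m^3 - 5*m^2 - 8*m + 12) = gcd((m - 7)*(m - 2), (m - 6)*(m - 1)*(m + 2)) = 1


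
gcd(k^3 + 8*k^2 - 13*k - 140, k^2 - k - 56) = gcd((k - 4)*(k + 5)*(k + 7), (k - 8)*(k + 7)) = k + 7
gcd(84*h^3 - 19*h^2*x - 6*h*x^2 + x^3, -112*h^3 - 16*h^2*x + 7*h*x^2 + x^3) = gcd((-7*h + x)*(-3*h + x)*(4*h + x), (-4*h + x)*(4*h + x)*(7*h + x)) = 4*h + x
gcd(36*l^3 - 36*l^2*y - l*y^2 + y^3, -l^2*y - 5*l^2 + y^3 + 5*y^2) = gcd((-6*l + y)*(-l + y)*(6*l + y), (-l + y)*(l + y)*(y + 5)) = -l + y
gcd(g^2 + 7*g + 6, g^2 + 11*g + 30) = g + 6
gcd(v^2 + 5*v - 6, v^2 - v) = v - 1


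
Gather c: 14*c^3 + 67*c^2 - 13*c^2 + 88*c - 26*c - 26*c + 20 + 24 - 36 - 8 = 14*c^3 + 54*c^2 + 36*c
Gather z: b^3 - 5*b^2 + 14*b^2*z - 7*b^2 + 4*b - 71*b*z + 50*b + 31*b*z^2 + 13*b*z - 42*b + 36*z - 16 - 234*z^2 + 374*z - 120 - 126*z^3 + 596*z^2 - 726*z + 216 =b^3 - 12*b^2 + 12*b - 126*z^3 + z^2*(31*b + 362) + z*(14*b^2 - 58*b - 316) + 80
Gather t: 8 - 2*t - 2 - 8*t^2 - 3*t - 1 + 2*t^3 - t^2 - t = 2*t^3 - 9*t^2 - 6*t + 5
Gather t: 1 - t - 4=-t - 3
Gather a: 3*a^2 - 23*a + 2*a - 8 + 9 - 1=3*a^2 - 21*a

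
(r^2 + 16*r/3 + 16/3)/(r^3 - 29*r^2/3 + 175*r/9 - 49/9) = 3*(3*r^2 + 16*r + 16)/(9*r^3 - 87*r^2 + 175*r - 49)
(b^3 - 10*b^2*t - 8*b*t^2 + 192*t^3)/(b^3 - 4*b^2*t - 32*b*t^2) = (b - 6*t)/b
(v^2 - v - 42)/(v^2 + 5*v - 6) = (v - 7)/(v - 1)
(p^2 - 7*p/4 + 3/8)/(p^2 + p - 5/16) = 2*(2*p - 3)/(4*p + 5)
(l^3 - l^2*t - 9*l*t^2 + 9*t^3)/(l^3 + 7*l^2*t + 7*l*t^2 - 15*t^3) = (l - 3*t)/(l + 5*t)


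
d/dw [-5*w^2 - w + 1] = -10*w - 1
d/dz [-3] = 0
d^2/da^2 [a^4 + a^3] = 6*a*(2*a + 1)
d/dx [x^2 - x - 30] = 2*x - 1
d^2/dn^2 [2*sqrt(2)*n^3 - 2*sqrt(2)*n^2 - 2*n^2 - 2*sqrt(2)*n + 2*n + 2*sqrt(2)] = 12*sqrt(2)*n - 4*sqrt(2) - 4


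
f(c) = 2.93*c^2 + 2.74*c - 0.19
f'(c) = 5.86*c + 2.74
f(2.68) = 28.20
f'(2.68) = 18.44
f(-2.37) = 9.77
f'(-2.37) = -11.15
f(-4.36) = 43.56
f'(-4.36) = -22.81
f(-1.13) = 0.46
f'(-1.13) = -3.88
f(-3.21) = 21.21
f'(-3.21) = -16.07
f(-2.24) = 8.37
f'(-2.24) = -10.39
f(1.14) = 6.74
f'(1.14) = 9.42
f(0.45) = 1.64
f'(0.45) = 5.38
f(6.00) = 121.73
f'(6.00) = 37.90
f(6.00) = 121.73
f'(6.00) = 37.90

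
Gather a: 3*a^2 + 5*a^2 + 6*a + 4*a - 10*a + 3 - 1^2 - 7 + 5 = 8*a^2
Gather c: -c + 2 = 2 - c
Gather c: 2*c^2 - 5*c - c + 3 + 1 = 2*c^2 - 6*c + 4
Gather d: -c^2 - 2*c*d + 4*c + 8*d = -c^2 + 4*c + d*(8 - 2*c)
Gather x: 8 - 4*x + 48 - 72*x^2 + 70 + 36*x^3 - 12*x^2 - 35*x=36*x^3 - 84*x^2 - 39*x + 126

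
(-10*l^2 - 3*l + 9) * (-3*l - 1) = 30*l^3 + 19*l^2 - 24*l - 9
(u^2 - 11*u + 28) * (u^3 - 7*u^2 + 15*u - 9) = u^5 - 18*u^4 + 120*u^3 - 370*u^2 + 519*u - 252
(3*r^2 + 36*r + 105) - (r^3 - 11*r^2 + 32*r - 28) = -r^3 + 14*r^2 + 4*r + 133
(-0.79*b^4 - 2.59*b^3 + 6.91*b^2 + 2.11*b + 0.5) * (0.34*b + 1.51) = -0.2686*b^5 - 2.0735*b^4 - 1.5615*b^3 + 11.1515*b^2 + 3.3561*b + 0.755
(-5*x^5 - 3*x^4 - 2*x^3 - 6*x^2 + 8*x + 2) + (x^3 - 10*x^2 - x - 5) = -5*x^5 - 3*x^4 - x^3 - 16*x^2 + 7*x - 3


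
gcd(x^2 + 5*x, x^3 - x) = x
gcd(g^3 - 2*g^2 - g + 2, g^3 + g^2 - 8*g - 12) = 1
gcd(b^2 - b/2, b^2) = b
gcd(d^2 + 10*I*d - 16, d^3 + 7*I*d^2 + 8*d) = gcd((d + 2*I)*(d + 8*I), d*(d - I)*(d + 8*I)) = d + 8*I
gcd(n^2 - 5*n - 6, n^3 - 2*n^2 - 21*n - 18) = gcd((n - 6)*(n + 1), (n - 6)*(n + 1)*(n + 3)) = n^2 - 5*n - 6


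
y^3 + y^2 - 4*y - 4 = (y - 2)*(y + 1)*(y + 2)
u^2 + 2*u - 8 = (u - 2)*(u + 4)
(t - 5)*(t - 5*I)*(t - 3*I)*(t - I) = t^4 - 5*t^3 - 9*I*t^3 - 23*t^2 + 45*I*t^2 + 115*t + 15*I*t - 75*I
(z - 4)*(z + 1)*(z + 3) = z^3 - 13*z - 12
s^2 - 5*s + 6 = (s - 3)*(s - 2)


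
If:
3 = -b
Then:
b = -3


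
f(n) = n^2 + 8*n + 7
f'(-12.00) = -16.00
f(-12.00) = 55.00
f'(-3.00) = 2.00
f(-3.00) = -8.00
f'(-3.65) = 0.70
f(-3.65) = -8.88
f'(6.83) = 21.66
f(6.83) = 108.29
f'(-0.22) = 7.56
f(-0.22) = 5.29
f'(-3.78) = 0.44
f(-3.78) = -8.95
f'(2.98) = 13.96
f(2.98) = 39.72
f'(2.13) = 12.26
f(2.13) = 28.58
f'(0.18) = 8.36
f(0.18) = 8.47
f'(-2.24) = 3.52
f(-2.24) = -5.90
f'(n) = 2*n + 8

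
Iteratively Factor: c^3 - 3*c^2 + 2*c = (c - 2)*(c^2 - c) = c*(c - 2)*(c - 1)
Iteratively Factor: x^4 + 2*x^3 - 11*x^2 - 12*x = (x)*(x^3 + 2*x^2 - 11*x - 12) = x*(x - 3)*(x^2 + 5*x + 4) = x*(x - 3)*(x + 4)*(x + 1)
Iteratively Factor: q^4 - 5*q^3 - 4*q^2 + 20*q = (q - 2)*(q^3 - 3*q^2 - 10*q) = (q - 2)*(q + 2)*(q^2 - 5*q) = q*(q - 2)*(q + 2)*(q - 5)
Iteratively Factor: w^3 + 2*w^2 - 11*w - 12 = (w - 3)*(w^2 + 5*w + 4) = (w - 3)*(w + 1)*(w + 4)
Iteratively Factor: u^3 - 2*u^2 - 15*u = (u)*(u^2 - 2*u - 15) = u*(u + 3)*(u - 5)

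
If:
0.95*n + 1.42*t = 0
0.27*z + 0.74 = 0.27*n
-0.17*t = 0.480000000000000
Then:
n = 4.22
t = -2.82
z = 1.48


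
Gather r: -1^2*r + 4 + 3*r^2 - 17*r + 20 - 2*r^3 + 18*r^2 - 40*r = -2*r^3 + 21*r^2 - 58*r + 24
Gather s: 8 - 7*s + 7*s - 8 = 0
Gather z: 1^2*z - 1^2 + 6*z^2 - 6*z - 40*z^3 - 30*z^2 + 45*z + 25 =-40*z^3 - 24*z^2 + 40*z + 24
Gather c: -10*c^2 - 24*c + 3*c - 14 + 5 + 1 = -10*c^2 - 21*c - 8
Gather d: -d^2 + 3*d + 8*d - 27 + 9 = -d^2 + 11*d - 18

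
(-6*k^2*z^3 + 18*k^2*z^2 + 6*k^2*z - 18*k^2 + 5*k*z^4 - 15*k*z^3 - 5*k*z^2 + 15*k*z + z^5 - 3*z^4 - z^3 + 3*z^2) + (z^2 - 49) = -6*k^2*z^3 + 18*k^2*z^2 + 6*k^2*z - 18*k^2 + 5*k*z^4 - 15*k*z^3 - 5*k*z^2 + 15*k*z + z^5 - 3*z^4 - z^3 + 4*z^2 - 49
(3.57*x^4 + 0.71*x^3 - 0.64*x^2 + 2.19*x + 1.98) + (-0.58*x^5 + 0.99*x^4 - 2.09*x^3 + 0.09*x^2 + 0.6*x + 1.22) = -0.58*x^5 + 4.56*x^4 - 1.38*x^3 - 0.55*x^2 + 2.79*x + 3.2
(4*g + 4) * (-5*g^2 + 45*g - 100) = -20*g^3 + 160*g^2 - 220*g - 400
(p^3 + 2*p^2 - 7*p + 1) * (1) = p^3 + 2*p^2 - 7*p + 1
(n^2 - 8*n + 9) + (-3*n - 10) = n^2 - 11*n - 1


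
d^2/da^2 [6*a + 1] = 0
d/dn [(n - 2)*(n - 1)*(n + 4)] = 3*n^2 + 2*n - 10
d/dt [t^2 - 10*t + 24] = 2*t - 10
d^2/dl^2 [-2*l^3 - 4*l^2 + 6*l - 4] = -12*l - 8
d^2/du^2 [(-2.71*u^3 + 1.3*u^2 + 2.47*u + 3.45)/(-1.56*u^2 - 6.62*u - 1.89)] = (1.4210854715202e-13*u^4 + 236.376656*u^3 + 176.063868*u^2 - 111.995406*u - 229.523568)/(3.796416*u^6 + 48.331296*u^5 + 218.896704*u^4 + 407.227976*u^3 + 265.201776*u^2 + 70.941906*u + 6.751269)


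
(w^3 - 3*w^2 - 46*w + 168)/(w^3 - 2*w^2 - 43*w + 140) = (w - 6)/(w - 5)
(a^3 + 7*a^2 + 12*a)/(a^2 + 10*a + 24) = a*(a + 3)/(a + 6)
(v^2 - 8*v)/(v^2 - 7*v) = (v - 8)/(v - 7)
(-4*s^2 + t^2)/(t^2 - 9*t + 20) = (-4*s^2 + t^2)/(t^2 - 9*t + 20)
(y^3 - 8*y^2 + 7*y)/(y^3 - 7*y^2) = (y - 1)/y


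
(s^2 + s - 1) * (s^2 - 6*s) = s^4 - 5*s^3 - 7*s^2 + 6*s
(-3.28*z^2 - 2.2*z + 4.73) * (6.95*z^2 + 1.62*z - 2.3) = -22.796*z^4 - 20.6036*z^3 + 36.8535*z^2 + 12.7226*z - 10.879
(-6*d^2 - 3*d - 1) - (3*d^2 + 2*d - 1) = -9*d^2 - 5*d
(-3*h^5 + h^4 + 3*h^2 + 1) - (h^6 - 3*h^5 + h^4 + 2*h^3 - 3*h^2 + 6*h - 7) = -h^6 - 2*h^3 + 6*h^2 - 6*h + 8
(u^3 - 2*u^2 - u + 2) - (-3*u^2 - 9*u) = u^3 + u^2 + 8*u + 2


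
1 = 1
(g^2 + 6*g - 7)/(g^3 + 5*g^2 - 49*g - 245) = (g - 1)/(g^2 - 2*g - 35)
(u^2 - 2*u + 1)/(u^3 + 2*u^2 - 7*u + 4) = 1/(u + 4)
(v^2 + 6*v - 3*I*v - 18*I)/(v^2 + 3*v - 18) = (v - 3*I)/(v - 3)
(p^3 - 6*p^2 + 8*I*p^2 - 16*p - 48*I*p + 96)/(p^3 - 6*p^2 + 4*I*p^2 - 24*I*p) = (p + 4*I)/p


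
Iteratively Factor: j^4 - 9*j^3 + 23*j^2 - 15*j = (j - 3)*(j^3 - 6*j^2 + 5*j) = (j - 5)*(j - 3)*(j^2 - j) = j*(j - 5)*(j - 3)*(j - 1)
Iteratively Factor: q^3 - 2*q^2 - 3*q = (q)*(q^2 - 2*q - 3) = q*(q + 1)*(q - 3)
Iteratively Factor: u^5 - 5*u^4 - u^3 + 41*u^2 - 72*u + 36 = (u - 2)*(u^4 - 3*u^3 - 7*u^2 + 27*u - 18) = (u - 2)*(u + 3)*(u^3 - 6*u^2 + 11*u - 6) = (u - 3)*(u - 2)*(u + 3)*(u^2 - 3*u + 2) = (u - 3)*(u - 2)^2*(u + 3)*(u - 1)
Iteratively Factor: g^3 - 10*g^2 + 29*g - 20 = (g - 5)*(g^2 - 5*g + 4) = (g - 5)*(g - 4)*(g - 1)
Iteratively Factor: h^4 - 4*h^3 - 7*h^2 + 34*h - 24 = (h + 3)*(h^3 - 7*h^2 + 14*h - 8) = (h - 2)*(h + 3)*(h^2 - 5*h + 4) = (h - 2)*(h - 1)*(h + 3)*(h - 4)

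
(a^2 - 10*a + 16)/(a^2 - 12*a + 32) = (a - 2)/(a - 4)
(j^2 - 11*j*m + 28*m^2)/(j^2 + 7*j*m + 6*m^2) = (j^2 - 11*j*m + 28*m^2)/(j^2 + 7*j*m + 6*m^2)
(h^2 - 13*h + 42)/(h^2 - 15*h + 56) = (h - 6)/(h - 8)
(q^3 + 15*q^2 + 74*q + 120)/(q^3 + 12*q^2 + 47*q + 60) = (q + 6)/(q + 3)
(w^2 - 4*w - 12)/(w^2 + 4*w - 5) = (w^2 - 4*w - 12)/(w^2 + 4*w - 5)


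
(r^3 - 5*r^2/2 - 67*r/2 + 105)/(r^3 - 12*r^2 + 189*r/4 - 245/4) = 2*(r + 6)/(2*r - 7)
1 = 1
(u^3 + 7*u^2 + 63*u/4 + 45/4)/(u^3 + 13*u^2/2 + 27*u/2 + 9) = (u + 5/2)/(u + 2)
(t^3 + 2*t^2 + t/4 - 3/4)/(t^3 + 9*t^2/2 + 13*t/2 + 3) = (t - 1/2)/(t + 2)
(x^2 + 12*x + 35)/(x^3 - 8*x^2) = (x^2 + 12*x + 35)/(x^2*(x - 8))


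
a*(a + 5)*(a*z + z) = a^3*z + 6*a^2*z + 5*a*z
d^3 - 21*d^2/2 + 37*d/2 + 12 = (d - 8)*(d - 3)*(d + 1/2)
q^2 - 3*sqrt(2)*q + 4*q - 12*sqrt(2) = (q + 4)*(q - 3*sqrt(2))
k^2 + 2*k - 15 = (k - 3)*(k + 5)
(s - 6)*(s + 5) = s^2 - s - 30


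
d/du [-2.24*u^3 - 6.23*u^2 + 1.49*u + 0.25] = -6.72*u^2 - 12.46*u + 1.49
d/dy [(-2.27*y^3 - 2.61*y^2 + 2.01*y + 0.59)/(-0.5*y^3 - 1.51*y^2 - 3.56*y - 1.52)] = (2.1227*y^4 + 18.1724*y^3 + 23.5629*y^2 + 9.7162*y - 0.9548)/(0.25*y^6 + 1.51*y^5 + 5.8401*y^4 + 12.2712*y^3 + 17.264*y^2 + 10.8224*y + 2.3104)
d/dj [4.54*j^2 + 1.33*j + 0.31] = 9.08*j + 1.33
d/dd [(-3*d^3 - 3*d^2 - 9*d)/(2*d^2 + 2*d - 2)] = 3*(-d^4 - 2*d^3 + 5*d^2 + 2*d + 3)/(2*(d^4 + 2*d^3 - d^2 - 2*d + 1))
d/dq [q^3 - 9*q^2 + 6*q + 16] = 3*q^2 - 18*q + 6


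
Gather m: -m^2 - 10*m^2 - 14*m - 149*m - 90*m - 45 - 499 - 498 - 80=-11*m^2 - 253*m - 1122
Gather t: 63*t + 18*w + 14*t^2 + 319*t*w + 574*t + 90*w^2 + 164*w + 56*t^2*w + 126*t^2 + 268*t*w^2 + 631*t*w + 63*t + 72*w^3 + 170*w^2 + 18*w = t^2*(56*w + 140) + t*(268*w^2 + 950*w + 700) + 72*w^3 + 260*w^2 + 200*w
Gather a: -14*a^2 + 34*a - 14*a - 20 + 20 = -14*a^2 + 20*a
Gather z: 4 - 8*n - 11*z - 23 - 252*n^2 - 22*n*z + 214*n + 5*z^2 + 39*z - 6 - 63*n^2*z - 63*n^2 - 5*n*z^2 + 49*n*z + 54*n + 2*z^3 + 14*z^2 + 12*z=-315*n^2 + 260*n + 2*z^3 + z^2*(19 - 5*n) + z*(-63*n^2 + 27*n + 40) - 25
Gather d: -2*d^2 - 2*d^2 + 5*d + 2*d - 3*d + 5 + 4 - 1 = -4*d^2 + 4*d + 8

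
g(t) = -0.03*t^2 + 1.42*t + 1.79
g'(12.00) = 0.70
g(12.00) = 14.51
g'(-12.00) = 2.14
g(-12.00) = -19.57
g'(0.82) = 1.37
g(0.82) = 2.93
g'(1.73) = 1.32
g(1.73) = 4.16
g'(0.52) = 1.39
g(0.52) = 2.52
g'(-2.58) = 1.57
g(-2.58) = -2.07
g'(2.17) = 1.29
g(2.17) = 4.73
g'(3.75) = 1.20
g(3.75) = 6.69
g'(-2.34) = 1.56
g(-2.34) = -1.70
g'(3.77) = 1.19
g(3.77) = 6.72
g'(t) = 1.42 - 0.06*t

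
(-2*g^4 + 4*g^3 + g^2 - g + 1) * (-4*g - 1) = 8*g^5 - 14*g^4 - 8*g^3 + 3*g^2 - 3*g - 1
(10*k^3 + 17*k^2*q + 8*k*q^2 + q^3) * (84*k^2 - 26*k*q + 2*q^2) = 840*k^5 + 1168*k^4*q + 250*k^3*q^2 - 90*k^2*q^3 - 10*k*q^4 + 2*q^5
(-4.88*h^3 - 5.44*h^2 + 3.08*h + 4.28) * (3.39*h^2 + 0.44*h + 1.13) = -16.5432*h^5 - 20.5888*h^4 + 2.5332*h^3 + 9.7172*h^2 + 5.3636*h + 4.8364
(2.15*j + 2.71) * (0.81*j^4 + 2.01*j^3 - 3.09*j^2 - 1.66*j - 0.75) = 1.7415*j^5 + 6.5166*j^4 - 1.1964*j^3 - 11.9429*j^2 - 6.1111*j - 2.0325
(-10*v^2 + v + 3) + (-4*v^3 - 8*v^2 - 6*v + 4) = -4*v^3 - 18*v^2 - 5*v + 7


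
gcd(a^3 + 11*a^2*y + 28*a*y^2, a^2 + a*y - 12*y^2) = a + 4*y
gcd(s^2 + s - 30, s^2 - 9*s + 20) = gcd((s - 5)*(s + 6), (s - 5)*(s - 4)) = s - 5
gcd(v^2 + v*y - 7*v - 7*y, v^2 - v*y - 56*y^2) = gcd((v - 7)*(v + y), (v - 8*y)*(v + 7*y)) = 1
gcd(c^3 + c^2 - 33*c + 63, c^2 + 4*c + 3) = 1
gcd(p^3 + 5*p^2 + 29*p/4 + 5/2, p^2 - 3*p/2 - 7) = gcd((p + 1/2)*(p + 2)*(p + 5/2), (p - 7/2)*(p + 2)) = p + 2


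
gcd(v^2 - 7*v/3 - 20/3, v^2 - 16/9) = 1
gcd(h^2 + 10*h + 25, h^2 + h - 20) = h + 5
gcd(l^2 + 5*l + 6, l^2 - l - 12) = l + 3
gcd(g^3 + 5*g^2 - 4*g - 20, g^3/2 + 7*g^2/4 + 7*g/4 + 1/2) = g + 2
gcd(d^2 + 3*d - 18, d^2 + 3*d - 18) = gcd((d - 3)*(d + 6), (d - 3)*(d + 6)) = d^2 + 3*d - 18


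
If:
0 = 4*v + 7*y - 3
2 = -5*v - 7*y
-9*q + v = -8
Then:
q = 1/3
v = -5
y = 23/7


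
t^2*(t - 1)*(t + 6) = t^4 + 5*t^3 - 6*t^2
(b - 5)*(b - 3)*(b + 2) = b^3 - 6*b^2 - b + 30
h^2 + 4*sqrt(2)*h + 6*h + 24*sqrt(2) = (h + 6)*(h + 4*sqrt(2))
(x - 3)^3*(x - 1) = x^4 - 10*x^3 + 36*x^2 - 54*x + 27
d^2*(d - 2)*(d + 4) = d^4 + 2*d^3 - 8*d^2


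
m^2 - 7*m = m*(m - 7)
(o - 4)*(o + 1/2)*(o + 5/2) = o^3 - o^2 - 43*o/4 - 5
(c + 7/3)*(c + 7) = c^2 + 28*c/3 + 49/3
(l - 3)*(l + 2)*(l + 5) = l^3 + 4*l^2 - 11*l - 30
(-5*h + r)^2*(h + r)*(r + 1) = 25*h^3*r + 25*h^3 + 15*h^2*r^2 + 15*h^2*r - 9*h*r^3 - 9*h*r^2 + r^4 + r^3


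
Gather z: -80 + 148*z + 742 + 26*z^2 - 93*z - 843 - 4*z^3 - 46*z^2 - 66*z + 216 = -4*z^3 - 20*z^2 - 11*z + 35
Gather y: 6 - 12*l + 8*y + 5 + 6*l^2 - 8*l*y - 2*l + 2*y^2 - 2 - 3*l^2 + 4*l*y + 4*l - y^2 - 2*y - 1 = 3*l^2 - 10*l + y^2 + y*(6 - 4*l) + 8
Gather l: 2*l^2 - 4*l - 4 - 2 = 2*l^2 - 4*l - 6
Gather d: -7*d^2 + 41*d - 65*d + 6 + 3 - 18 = -7*d^2 - 24*d - 9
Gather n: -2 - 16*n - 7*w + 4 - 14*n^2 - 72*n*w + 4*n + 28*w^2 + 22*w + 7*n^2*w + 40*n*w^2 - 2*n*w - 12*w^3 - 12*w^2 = n^2*(7*w - 14) + n*(40*w^2 - 74*w - 12) - 12*w^3 + 16*w^2 + 15*w + 2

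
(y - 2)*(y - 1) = y^2 - 3*y + 2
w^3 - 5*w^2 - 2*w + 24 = (w - 4)*(w - 3)*(w + 2)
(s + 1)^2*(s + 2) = s^3 + 4*s^2 + 5*s + 2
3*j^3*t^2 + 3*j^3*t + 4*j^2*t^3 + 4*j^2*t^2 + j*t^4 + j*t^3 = t*(j + t)*(3*j + t)*(j*t + j)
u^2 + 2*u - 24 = (u - 4)*(u + 6)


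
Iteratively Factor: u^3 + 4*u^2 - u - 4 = (u + 4)*(u^2 - 1) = (u - 1)*(u + 4)*(u + 1)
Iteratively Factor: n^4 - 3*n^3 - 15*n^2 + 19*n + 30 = (n + 1)*(n^3 - 4*n^2 - 11*n + 30) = (n - 5)*(n + 1)*(n^2 + n - 6) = (n - 5)*(n + 1)*(n + 3)*(n - 2)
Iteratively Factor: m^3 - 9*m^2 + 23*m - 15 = (m - 5)*(m^2 - 4*m + 3) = (m - 5)*(m - 1)*(m - 3)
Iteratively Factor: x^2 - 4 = (x - 2)*(x + 2)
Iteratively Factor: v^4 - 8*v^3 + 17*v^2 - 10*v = (v - 2)*(v^3 - 6*v^2 + 5*v) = v*(v - 2)*(v^2 - 6*v + 5) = v*(v - 5)*(v - 2)*(v - 1)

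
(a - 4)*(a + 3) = a^2 - a - 12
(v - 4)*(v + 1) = v^2 - 3*v - 4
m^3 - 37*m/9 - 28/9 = (m - 7/3)*(m + 1)*(m + 4/3)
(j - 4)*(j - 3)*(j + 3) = j^3 - 4*j^2 - 9*j + 36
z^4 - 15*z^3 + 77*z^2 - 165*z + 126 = (z - 7)*(z - 3)^2*(z - 2)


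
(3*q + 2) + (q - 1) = 4*q + 1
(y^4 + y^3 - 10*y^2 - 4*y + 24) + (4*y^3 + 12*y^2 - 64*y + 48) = y^4 + 5*y^3 + 2*y^2 - 68*y + 72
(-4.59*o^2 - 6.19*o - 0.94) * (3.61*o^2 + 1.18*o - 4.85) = -16.5699*o^4 - 27.7621*o^3 + 11.5639*o^2 + 28.9123*o + 4.559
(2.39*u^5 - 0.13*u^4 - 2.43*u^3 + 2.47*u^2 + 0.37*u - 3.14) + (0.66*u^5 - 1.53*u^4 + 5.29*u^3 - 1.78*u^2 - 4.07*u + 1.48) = 3.05*u^5 - 1.66*u^4 + 2.86*u^3 + 0.69*u^2 - 3.7*u - 1.66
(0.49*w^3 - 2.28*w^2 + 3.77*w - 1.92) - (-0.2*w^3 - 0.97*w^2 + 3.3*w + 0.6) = 0.69*w^3 - 1.31*w^2 + 0.47*w - 2.52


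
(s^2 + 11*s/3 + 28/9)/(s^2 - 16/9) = (3*s + 7)/(3*s - 4)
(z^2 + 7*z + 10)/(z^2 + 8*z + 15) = (z + 2)/(z + 3)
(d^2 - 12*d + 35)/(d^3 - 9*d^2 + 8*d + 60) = (d - 7)/(d^2 - 4*d - 12)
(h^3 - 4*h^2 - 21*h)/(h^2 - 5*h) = (h^2 - 4*h - 21)/(h - 5)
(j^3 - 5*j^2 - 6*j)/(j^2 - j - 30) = j*(j + 1)/(j + 5)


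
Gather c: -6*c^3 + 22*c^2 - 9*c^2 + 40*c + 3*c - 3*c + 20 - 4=-6*c^3 + 13*c^2 + 40*c + 16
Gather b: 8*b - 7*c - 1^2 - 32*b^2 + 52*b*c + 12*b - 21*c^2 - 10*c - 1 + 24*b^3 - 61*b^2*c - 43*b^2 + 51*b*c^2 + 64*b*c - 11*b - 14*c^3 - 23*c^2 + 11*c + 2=24*b^3 + b^2*(-61*c - 75) + b*(51*c^2 + 116*c + 9) - 14*c^3 - 44*c^2 - 6*c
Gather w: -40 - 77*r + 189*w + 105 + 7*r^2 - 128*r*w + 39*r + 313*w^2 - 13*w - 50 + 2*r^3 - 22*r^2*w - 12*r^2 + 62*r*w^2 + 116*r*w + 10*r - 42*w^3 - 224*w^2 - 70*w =2*r^3 - 5*r^2 - 28*r - 42*w^3 + w^2*(62*r + 89) + w*(-22*r^2 - 12*r + 106) + 15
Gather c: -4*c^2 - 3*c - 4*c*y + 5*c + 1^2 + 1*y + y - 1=-4*c^2 + c*(2 - 4*y) + 2*y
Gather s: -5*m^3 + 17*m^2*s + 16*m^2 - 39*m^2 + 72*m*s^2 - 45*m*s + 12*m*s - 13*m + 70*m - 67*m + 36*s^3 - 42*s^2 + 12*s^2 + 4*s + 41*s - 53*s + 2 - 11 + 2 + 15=-5*m^3 - 23*m^2 - 10*m + 36*s^3 + s^2*(72*m - 30) + s*(17*m^2 - 33*m - 8) + 8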